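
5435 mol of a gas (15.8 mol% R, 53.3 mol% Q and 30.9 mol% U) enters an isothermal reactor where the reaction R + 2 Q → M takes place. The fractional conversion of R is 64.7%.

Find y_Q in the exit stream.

R reacted = 0.647 × 858.7 = 555.6 mol; ν_R = −1, so ξ = 555.6/1 = 555.6 mol.
Outlet amounts (n = n₀ + ν ξ):
  R: 858.7 − 1(555.6) = 303.1
  Q: 2897 − 2(555.6) = 1786
  M: 0 + 1(555.6) = 555.6
  U: 1679 (inert)
Total out = 4324 mol; y_Q = 1786 / 4324 = 0.413.

0.413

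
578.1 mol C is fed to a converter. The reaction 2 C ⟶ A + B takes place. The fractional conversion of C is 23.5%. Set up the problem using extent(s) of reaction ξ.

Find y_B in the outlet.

0.117

C reacted = 0.235 × 578.1 = 135.9 mol; ν_C = −2, so ξ = 135.9/2 = 67.93 mol.
Outlet amounts (n = n₀ + ν ξ):
  C: 578.1 − 2(67.93) = 442.2
  A: 0 + 1(67.93) = 67.93
  B: 0 + 1(67.93) = 67.93
Total out = 578.1 mol; y_B = 67.93 / 578.1 = 0.1175.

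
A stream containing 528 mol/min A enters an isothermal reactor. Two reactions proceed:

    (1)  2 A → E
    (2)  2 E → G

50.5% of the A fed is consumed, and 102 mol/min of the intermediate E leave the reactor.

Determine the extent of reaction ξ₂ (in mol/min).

Conversion of A: A consumed = 2ξ₁ = 0.505 × 528 → ξ₁ = 133.3 mol/min.
E balance: n_E = 0 + 1ξ₁ − 2ξ₂ = 102 → ξ₂ = (1·133.3 − 102)/2 = 15.66 mol/min.
Outlet amounts (n = n₀ + Σ ν·ξ):
  A: 528 − 2(133.3) = 261.4
  E: 0 + 1(133.3) − 2(15.66) = 102
  G: 0 + 1(15.66) = 15.66

ξ₂ = 15.7 mol/min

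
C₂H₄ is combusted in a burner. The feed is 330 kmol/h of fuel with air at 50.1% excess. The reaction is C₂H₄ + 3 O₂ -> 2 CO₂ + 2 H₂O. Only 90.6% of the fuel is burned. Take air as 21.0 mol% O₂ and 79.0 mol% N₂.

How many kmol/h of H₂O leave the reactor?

598 kmol/h

Stoichiometric O₂ = 3 × 330 = 990 kmol/h; O₂ fed = 990 × 1.501 = 1486 kmol/h.
N₂ fed = 1486 × 79/21 = 5590 kmol/h.
Fuel reacted = 0.906 × 330 → ξ = 299 kmol/h.
Outlet (n = n₀ + ν ξ):
  C₂H₄: 330 − 1(299) = 31.02
  O₂: 1486 − 3(299) = 589
  N₂: 5590 (inert)
  CO₂: 0 + 2(299) = 598
  H₂O: 0 + 2(299) = 598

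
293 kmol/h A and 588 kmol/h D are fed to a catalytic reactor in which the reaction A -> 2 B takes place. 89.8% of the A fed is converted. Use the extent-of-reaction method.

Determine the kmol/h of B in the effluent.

A reacted = 0.898 × 293 = 263.1 kmol/h; ν_A = −1, so ξ = 263.1/1 = 263.1 kmol/h.
Outlet amounts (n = n₀ + ν ξ):
  A: 293 − 1(263.1) = 29.89
  B: 0 + 2(263.1) = 526.2
  D: 588 (inert)

526 kmol/h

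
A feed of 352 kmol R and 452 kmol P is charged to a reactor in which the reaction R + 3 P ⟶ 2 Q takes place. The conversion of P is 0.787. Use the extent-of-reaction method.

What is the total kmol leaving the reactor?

P reacted = 0.787 × 452 = 355.7 kmol; ν_P = −3, so ξ = 355.7/3 = 118.6 kmol.
Outlet amounts (n = n₀ + ν ξ):
  R: 352 − 1(118.6) = 233.4
  P: 452 − 3(118.6) = 96.28
  Q: 0 + 2(118.6) = 237.1
Total out = 233.4 + 96.28 + 237.1 = 566.9 kmol.

567 kmol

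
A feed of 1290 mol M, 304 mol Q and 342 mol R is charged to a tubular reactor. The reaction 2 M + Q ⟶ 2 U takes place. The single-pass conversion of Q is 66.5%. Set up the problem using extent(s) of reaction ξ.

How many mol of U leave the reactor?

404 mol

Q reacted = 0.665 × 304 = 202.2 mol; ν_Q = −1, so ξ = 202.2/1 = 202.2 mol.
Outlet amounts (n = n₀ + ν ξ):
  M: 1290 − 2(202.2) = 885.7
  Q: 304 − 1(202.2) = 101.8
  U: 0 + 2(202.2) = 404.3
  R: 342 (inert)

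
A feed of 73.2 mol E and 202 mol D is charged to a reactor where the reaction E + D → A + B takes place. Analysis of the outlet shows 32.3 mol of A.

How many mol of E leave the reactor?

For A: n = n₀ + 1ξ → 32.3 = 0 + 1ξ, giving ξ = 32.3 mol.
Outlet amounts (n = n₀ + ν ξ):
  E: 73.2 − 1(32.3) = 40.9
  D: 202 − 1(32.3) = 169.7
  A: 0 + 1(32.3) = 32.3
  B: 0 + 1(32.3) = 32.3

40.9 mol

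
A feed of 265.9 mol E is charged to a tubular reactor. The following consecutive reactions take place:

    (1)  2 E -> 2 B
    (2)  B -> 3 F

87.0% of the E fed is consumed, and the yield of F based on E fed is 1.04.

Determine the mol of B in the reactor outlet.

Conversion of E: E consumed = 2ξ₁ = 0.87 × 265.9 → ξ₁ = 115.7 mol.
Yield of F: 3ξ₂ / 265.9 = 1.04 → ξ₂ = 92.18 mol.
Outlet amounts (n = n₀ + Σ ν·ξ):
  E: 265.9 − 2(115.7) = 34.57
  B: 0 + 2(115.7) − 1(92.18) = 139.2
  F: 0 + 3(92.18) = 276.5

139 mol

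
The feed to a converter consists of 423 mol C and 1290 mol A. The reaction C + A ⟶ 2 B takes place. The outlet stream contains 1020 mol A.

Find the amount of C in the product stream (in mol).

For A: n = n₀ − 1ξ → 1020 = 1290 − 1ξ, giving ξ = 270 mol.
Outlet amounts (n = n₀ + ν ξ):
  C: 423 − 1(270) = 153
  A: 1290 − 1(270) = 1020
  B: 0 + 2(270) = 540

153 mol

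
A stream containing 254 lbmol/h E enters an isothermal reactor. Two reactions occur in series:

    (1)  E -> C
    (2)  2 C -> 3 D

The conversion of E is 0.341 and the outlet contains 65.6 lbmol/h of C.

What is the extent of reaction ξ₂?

ξ₂ = 10.5 lbmol/h

Conversion of E: E consumed = 1ξ₁ = 0.341 × 254 → ξ₁ = 86.61 lbmol/h.
C balance: n_C = 0 + 1ξ₁ − 2ξ₂ = 65.6 → ξ₂ = (1·86.61 − 65.6)/2 = 10.51 lbmol/h.
Outlet amounts (n = n₀ + Σ ν·ξ):
  E: 254 − 1(86.61) = 167.4
  C: 0 + 1(86.61) − 2(10.51) = 65.6
  D: 0 + 3(10.51) = 31.52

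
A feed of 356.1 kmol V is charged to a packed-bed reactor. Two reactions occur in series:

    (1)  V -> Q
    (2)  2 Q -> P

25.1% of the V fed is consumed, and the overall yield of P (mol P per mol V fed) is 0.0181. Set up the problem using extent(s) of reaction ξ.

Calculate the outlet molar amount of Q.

Conversion of V: V consumed = 1ξ₁ = 0.251 × 356.1 → ξ₁ = 89.38 kmol.
Yield of P: 1ξ₂ / 356.1 = 0.0181 → ξ₂ = 6.445 kmol.
Outlet amounts (n = n₀ + Σ ν·ξ):
  V: 356.1 − 1(89.38) = 266.7
  Q: 0 + 1(89.38) − 2(6.445) = 76.49
  P: 0 + 1(6.445) = 6.445

76.5 kmol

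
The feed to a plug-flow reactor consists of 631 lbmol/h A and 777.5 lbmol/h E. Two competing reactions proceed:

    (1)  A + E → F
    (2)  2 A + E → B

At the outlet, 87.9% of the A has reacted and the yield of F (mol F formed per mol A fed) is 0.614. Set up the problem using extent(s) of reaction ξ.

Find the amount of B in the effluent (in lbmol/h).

83.6 lbmol/h

Yield of F: 1ξ₁ / 631 = 0.614 → ξ₁ = 387.4 lbmol/h.
Conversion of A: 1ξ₁ + 2ξ₂ = 0.879 × 631 = 554.6 → ξ₂ = 83.61 lbmol/h.
Outlet amounts (n = n₀ + Σ ν·ξ):
  A: 631 − 1(387.4) − 2(83.61) = 76.35
  E: 777.5 − 1(387.4) − 1(83.61) = 306.5
  F: 0 + 1(387.4) = 387.4
  B: 0 + 1(83.61) = 83.61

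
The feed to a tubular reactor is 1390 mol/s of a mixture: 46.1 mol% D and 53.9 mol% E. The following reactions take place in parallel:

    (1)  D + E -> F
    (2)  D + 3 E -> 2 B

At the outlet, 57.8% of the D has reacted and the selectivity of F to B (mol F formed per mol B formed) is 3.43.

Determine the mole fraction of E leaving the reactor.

Conversion of D: D consumed = 0.578 × 640.8 = 370.4 mol/s = 1ξ₁ + 1ξ₂.
Selectivity: 1ξ₁ / (2ξ₂) = 3.43 → ξ₁ = 6.86 ξ₂.
Substitute: (1·6.86 + 1) ξ₂ = 370.4 → ξ₂ = 47.12 mol/s, ξ₁ = 323.3 mol/s.
Outlet amounts (n = n₀ + Σ ν·ξ):
  D: 640.8 − 1(323.3) − 1(47.12) = 270.4
  E: 749.2 − 1(323.3) − 3(47.12) = 284.6
  F: 0 + 1(323.3) = 323.3
  B: 0 + 2(47.12) = 94.24
Total out = 972.5 mol/s; y_E = 284.6 / 972.5 = 0.2926.

0.293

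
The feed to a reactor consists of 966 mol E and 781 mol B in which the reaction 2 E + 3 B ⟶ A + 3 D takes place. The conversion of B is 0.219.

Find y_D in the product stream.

0.101

B reacted = 0.219 × 781 = 171 mol; ν_B = −3, so ξ = 171/3 = 57.01 mol.
Outlet amounts (n = n₀ + ν ξ):
  E: 966 − 2(57.01) = 852
  B: 781 − 3(57.01) = 610
  A: 0 + 1(57.01) = 57.01
  D: 0 + 3(57.01) = 171
Total out = 1690 mol; y_D = 171 / 1690 = 0.1012.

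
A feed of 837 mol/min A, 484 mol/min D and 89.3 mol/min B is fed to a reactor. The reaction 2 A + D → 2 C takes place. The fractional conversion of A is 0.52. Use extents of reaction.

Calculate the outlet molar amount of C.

A reacted = 0.52 × 837 = 435.2 mol/min; ν_A = −2, so ξ = 435.2/2 = 217.6 mol/min.
Outlet amounts (n = n₀ + ν ξ):
  A: 837 − 2(217.6) = 401.8
  D: 484 − 1(217.6) = 266.4
  C: 0 + 2(217.6) = 435.2
  B: 89.3 (inert)

435 mol/min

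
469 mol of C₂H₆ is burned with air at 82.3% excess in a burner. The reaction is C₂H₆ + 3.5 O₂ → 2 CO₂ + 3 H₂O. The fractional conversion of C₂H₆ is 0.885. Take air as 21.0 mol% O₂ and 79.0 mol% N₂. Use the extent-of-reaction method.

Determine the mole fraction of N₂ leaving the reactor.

Stoichiometric O₂ = 3.5 × 469 = 1642 mol; O₂ fed = 1642 × 1.823 = 2992 mol.
N₂ fed = 2992 × 79/21 = 11260 mol.
Fuel reacted = 0.885 × 469 → ξ = 415.1 mol.
Outlet (n = n₀ + ν ξ):
  C₂H₆: 469 − 1(415.1) = 53.94
  O₂: 2992 − 3.5(415.1) = 1540
  N₂: 11260 (inert)
  CO₂: 0 + 2(415.1) = 830.1
  H₂O: 0 + 3(415.1) = 1245
Total out = 14930 mol; y_N₂ = 11260 / 14930 = 0.7542.

0.754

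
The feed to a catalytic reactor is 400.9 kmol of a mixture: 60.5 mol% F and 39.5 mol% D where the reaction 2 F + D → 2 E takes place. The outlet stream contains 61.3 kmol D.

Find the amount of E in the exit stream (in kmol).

194 kmol

For D: n = n₀ − 1ξ → 61.3 = 158.4 − 1ξ, giving ξ = 97.06 kmol.
Outlet amounts (n = n₀ + ν ξ):
  F: 242.5 − 2(97.06) = 48.43
  D: 158.4 − 1(97.06) = 61.3
  E: 0 + 2(97.06) = 194.1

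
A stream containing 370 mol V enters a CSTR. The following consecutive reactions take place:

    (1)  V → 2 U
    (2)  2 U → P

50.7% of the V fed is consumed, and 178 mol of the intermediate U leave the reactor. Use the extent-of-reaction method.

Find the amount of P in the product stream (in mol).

98.6 mol

Conversion of V: V consumed = 1ξ₁ = 0.507 × 370 → ξ₁ = 187.6 mol.
U balance: n_U = 0 + 2ξ₁ − 2ξ₂ = 178 → ξ₂ = (2·187.6 − 178)/2 = 98.59 mol.
Outlet amounts (n = n₀ + Σ ν·ξ):
  V: 370 − 1(187.6) = 182.4
  U: 0 + 2(187.6) − 2(98.59) = 178
  P: 0 + 1(98.59) = 98.59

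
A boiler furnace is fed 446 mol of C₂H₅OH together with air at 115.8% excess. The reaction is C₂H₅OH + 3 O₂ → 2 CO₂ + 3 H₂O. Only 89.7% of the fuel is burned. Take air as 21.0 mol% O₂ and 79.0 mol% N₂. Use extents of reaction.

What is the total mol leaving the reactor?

14600 mol

Stoichiometric O₂ = 3 × 446 = 1338 mol; O₂ fed = 1338 × 2.158 = 2887 mol.
N₂ fed = 2887 × 79/21 = 10860 mol.
Fuel reacted = 0.897 × 446 → ξ = 400.1 mol.
Outlet (n = n₀ + ν ξ):
  C₂H₅OH: 446 − 1(400.1) = 45.94
  O₂: 2887 − 3(400.1) = 1687
  N₂: 10860 (inert)
  CO₂: 0 + 2(400.1) = 800.1
  H₂O: 0 + 3(400.1) = 1200
Total out = 45.94 + 1687 + 10860 + 800.1 + 1200 = 14600 mol.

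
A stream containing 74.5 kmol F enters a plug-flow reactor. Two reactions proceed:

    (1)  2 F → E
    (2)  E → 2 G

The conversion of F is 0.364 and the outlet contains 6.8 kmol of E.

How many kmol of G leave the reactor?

Conversion of F: F consumed = 2ξ₁ = 0.364 × 74.5 → ξ₁ = 13.56 kmol.
E balance: n_E = 0 + 1ξ₁ − 1ξ₂ = 6.8 → ξ₂ = (1·13.56 − 6.8)/1 = 6.759 kmol.
Outlet amounts (n = n₀ + Σ ν·ξ):
  F: 74.5 − 2(13.56) = 47.38
  E: 0 + 1(13.56) − 1(6.759) = 6.8
  G: 0 + 2(6.759) = 13.52

13.5 kmol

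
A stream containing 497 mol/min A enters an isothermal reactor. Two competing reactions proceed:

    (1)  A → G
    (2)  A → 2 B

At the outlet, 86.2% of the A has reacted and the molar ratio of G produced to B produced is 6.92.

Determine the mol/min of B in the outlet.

Conversion of A: A consumed = 0.862 × 497 = 428.4 mol/min = 1ξ₁ + 1ξ₂.
Selectivity: 1ξ₁ / (2ξ₂) = 6.92 → ξ₁ = 13.84 ξ₂.
Substitute: (1·13.84 + 1) ξ₂ = 428.4 → ξ₂ = 28.87 mol/min, ξ₁ = 399.5 mol/min.
Outlet amounts (n = n₀ + Σ ν·ξ):
  A: 497 − 1(399.5) − 1(28.87) = 68.59
  G: 0 + 1(399.5) = 399.5
  B: 0 + 2(28.87) = 57.74

57.7 mol/min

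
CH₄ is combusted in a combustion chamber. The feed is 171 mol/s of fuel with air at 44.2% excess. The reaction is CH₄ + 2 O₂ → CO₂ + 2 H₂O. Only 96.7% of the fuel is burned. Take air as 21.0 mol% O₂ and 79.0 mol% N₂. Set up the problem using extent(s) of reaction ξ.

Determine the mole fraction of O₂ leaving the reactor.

0.0645

Stoichiometric O₂ = 2 × 171 = 342 mol/s; O₂ fed = 342 × 1.442 = 493.2 mol/s.
N₂ fed = 493.2 × 79/21 = 1855 mol/s.
Fuel reacted = 0.967 × 171 → ξ = 165.4 mol/s.
Outlet (n = n₀ + ν ξ):
  CH₄: 171 − 1(165.4) = 5.643
  O₂: 493.2 − 2(165.4) = 162.4
  N₂: 1855 (inert)
  CO₂: 0 + 1(165.4) = 165.4
  H₂O: 0 + 2(165.4) = 330.7
Total out = 2519 mol/s; y_O₂ = 162.4 / 2519 = 0.06448.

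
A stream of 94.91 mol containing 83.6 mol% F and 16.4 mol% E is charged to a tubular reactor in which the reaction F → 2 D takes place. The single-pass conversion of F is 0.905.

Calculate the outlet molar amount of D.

144 mol

F reacted = 0.905 × 79.34 = 71.81 mol; ν_F = −1, so ξ = 71.81/1 = 71.81 mol.
Outlet amounts (n = n₀ + ν ξ):
  F: 79.34 − 1(71.81) = 7.538
  D: 0 + 2(71.81) = 143.6
  E: 15.57 (inert)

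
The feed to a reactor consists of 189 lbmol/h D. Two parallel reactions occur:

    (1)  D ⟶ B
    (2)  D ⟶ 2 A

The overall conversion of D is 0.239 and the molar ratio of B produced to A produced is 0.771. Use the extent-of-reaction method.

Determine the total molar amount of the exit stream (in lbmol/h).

207 lbmol/h

Conversion of D: D consumed = 0.239 × 189 = 45.17 lbmol/h = 1ξ₁ + 1ξ₂.
Selectivity: 1ξ₁ / (2ξ₂) = 0.771 → ξ₁ = 1.542 ξ₂.
Substitute: (1·1.542 + 1) ξ₂ = 45.17 → ξ₂ = 17.77 lbmol/h, ξ₁ = 27.4 lbmol/h.
Outlet amounts (n = n₀ + Σ ν·ξ):
  D: 189 − 1(27.4) − 1(17.77) = 143.8
  B: 0 + 1(27.4) = 27.4
  A: 0 + 2(17.77) = 35.54
Total out = 143.8 + 27.4 + 35.54 = 206.8 lbmol/h.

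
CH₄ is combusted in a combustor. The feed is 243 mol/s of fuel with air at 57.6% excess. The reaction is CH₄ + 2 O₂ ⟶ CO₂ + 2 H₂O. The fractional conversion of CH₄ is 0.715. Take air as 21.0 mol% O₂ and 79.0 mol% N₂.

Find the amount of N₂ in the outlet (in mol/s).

2880 mol/s

Stoichiometric O₂ = 2 × 243 = 486 mol/s; O₂ fed = 486 × 1.576 = 765.9 mol/s.
N₂ fed = 765.9 × 79/21 = 2881 mol/s.
Fuel reacted = 0.715 × 243 → ξ = 173.7 mol/s.
Outlet (n = n₀ + ν ξ):
  CH₄: 243 − 1(173.7) = 69.25
  O₂: 765.9 − 2(173.7) = 418.4
  N₂: 2881 (inert)
  CO₂: 0 + 1(173.7) = 173.7
  H₂O: 0 + 2(173.7) = 347.5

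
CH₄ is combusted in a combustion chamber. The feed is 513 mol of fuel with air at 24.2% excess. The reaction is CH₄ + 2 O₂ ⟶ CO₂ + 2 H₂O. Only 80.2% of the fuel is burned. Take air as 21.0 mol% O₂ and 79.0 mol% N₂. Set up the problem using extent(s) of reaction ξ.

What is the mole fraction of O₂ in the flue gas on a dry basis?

Stoichiometric O₂ = 2 × 513 = 1026 mol; O₂ fed = 1026 × 1.242 = 1274 mol.
N₂ fed = 1274 × 79/21 = 4794 mol.
Fuel reacted = 0.802 × 513 → ξ = 411.4 mol.
Outlet (n = n₀ + ν ξ):
  CH₄: 513 − 1(411.4) = 101.6
  O₂: 1274 − 2(411.4) = 451.4
  N₂: 4794 (inert)
  CO₂: 0 + 1(411.4) = 411.4
  H₂O: 0 + 2(411.4) = 822.9
Dry total = 5758 mol; y_O₂ (dry) = 451.4 / 5758 = 0.0784.

0.0784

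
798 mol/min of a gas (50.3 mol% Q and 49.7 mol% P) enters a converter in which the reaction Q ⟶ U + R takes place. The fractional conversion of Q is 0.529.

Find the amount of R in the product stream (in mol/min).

Q reacted = 0.529 × 401.4 = 212.3 mol/min; ν_Q = −1, so ξ = 212.3/1 = 212.3 mol/min.
Outlet amounts (n = n₀ + ν ξ):
  Q: 401.4 − 1(212.3) = 189.1
  U: 0 + 1(212.3) = 212.3
  R: 0 + 1(212.3) = 212.3
  P: 396.6 (inert)

212 mol/min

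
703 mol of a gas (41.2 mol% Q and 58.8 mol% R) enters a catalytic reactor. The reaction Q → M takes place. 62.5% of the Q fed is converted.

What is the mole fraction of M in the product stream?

0.258

Q reacted = 0.625 × 289.6 = 181 mol; ν_Q = −1, so ξ = 181/1 = 181 mol.
Outlet amounts (n = n₀ + ν ξ):
  Q: 289.6 − 1(181) = 108.6
  M: 0 + 1(181) = 181
  R: 413.4 (inert)
Total out = 703 mol; y_M = 181 / 703 = 0.2575.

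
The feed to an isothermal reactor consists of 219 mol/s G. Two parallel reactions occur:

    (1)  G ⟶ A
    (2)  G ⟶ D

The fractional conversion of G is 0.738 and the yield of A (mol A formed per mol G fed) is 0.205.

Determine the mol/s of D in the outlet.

Yield of A: 1ξ₁ / 219 = 0.205 → ξ₁ = 44.89 mol/s.
Conversion of G: 1ξ₁ + 1ξ₂ = 0.738 × 219 = 161.6 → ξ₂ = 116.7 mol/s.
Outlet amounts (n = n₀ + Σ ν·ξ):
  G: 219 − 1(44.89) − 1(116.7) = 57.38
  A: 0 + 1(44.89) = 44.89
  D: 0 + 1(116.7) = 116.7

117 mol/s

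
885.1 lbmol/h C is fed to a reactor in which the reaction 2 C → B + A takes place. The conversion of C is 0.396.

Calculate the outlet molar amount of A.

175 lbmol/h

C reacted = 0.396 × 885.1 = 350.5 lbmol/h; ν_C = −2, so ξ = 350.5/2 = 175.2 lbmol/h.
Outlet amounts (n = n₀ + ν ξ):
  C: 885.1 − 2(175.2) = 534.6
  B: 0 + 1(175.2) = 175.2
  A: 0 + 1(175.2) = 175.2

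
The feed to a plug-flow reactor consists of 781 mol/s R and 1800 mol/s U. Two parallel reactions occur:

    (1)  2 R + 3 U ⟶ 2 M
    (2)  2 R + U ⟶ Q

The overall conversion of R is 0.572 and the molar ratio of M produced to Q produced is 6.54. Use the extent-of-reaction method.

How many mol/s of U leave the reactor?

Conversion of R: R consumed = 0.572 × 781 = 446.7 mol/s = 2ξ₁ + 2ξ₂.
Selectivity: 2ξ₁ / (1ξ₂) = 6.54 → ξ₁ = 3.27 ξ₂.
Substitute: (2·3.27 + 2) ξ₂ = 446.7 → ξ₂ = 52.31 mol/s, ξ₁ = 171.1 mol/s.
Outlet amounts (n = n₀ + Σ ν·ξ):
  R: 781 − 2(171.1) − 2(52.31) = 334.3
  U: 1800 − 3(171.1) − 1(52.31) = 1235
  M: 0 + 2(171.1) = 342.1
  Q: 0 + 1(52.31) = 52.31

1230 mol/s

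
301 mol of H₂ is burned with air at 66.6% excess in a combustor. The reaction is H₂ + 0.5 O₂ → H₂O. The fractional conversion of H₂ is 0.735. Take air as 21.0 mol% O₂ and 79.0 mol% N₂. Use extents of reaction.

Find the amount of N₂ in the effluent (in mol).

943 mol

Stoichiometric O₂ = 0.5 × 301 = 150.5 mol; O₂ fed = 150.5 × 1.666 = 250.7 mol.
N₂ fed = 250.7 × 79/21 = 943.2 mol.
Fuel reacted = 0.735 × 301 → ξ = 221.2 mol.
Outlet (n = n₀ + ν ξ):
  H₂: 301 − 1(221.2) = 79.77
  O₂: 250.7 − 0.5(221.2) = 140.1
  N₂: 943.2 (inert)
  H₂O: 0 + 1(221.2) = 221.2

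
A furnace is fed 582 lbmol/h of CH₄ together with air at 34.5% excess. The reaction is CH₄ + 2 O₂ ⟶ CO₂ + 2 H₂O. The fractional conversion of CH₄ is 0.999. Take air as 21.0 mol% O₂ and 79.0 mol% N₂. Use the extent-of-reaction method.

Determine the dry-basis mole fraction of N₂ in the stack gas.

0.857

Stoichiometric O₂ = 2 × 582 = 1164 lbmol/h; O₂ fed = 1164 × 1.345 = 1566 lbmol/h.
N₂ fed = 1566 × 79/21 = 5890 lbmol/h.
Fuel reacted = 0.999 × 582 → ξ = 581.4 lbmol/h.
Outlet (n = n₀ + ν ξ):
  CH₄: 582 − 1(581.4) = 0.582
  O₂: 1566 − 2(581.4) = 402.7
  N₂: 5890 (inert)
  CO₂: 0 + 1(581.4) = 581.4
  H₂O: 0 + 2(581.4) = 1163
Dry total = 6874 lbmol/h; y_N₂ (dry) = 5890 / 6874 = 0.8568.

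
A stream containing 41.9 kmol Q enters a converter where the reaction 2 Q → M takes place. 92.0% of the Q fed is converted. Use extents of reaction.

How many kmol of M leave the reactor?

Q reacted = 0.92 × 41.9 = 38.55 kmol; ν_Q = −2, so ξ = 38.55/2 = 19.27 kmol.
Outlet amounts (n = n₀ + ν ξ):
  Q: 41.9 − 2(19.27) = 3.352
  M: 0 + 1(19.27) = 19.27

19.3 kmol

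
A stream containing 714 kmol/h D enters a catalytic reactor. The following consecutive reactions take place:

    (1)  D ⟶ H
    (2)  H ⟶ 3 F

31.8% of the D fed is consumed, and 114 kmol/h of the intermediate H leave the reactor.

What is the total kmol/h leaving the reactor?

940 kmol/h

Conversion of D: D consumed = 1ξ₁ = 0.318 × 714 → ξ₁ = 227.1 kmol/h.
H balance: n_H = 0 + 1ξ₁ − 1ξ₂ = 114 → ξ₂ = (1·227.1 − 114)/1 = 113.1 kmol/h.
Outlet amounts (n = n₀ + Σ ν·ξ):
  D: 714 − 1(227.1) = 486.9
  H: 0 + 1(227.1) − 1(113.1) = 114
  F: 0 + 3(113.1) = 339.2
Total out = 486.9 + 114 + 339.2 = 940.1 kmol/h.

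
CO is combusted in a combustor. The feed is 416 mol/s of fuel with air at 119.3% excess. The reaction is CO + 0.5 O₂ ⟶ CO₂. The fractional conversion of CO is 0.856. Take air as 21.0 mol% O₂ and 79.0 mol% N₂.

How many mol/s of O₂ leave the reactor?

Stoichiometric O₂ = 0.5 × 416 = 208 mol/s; O₂ fed = 208 × 2.193 = 456.1 mol/s.
N₂ fed = 456.1 × 79/21 = 1716 mol/s.
Fuel reacted = 0.856 × 416 → ξ = 356.1 mol/s.
Outlet (n = n₀ + ν ξ):
  CO: 416 − 1(356.1) = 59.9
  O₂: 456.1 − 0.5(356.1) = 278.1
  N₂: 1716 (inert)
  CO₂: 0 + 1(356.1) = 356.1

278 mol/s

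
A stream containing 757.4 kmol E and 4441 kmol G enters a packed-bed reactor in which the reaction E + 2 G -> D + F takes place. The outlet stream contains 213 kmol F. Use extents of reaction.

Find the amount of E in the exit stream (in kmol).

544 kmol

For F: n = n₀ + 1ξ → 213 = 0 + 1ξ, giving ξ = 213 kmol.
Outlet amounts (n = n₀ + ν ξ):
  E: 757.4 − 1(213) = 544.4
  G: 4441 − 2(213) = 4015
  D: 0 + 1(213) = 213
  F: 0 + 1(213) = 213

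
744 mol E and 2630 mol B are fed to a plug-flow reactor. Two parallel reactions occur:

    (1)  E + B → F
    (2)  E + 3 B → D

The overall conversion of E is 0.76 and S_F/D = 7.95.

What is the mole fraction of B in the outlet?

Conversion of E: E consumed = 0.76 × 744 = 565.4 mol = 1ξ₁ + 1ξ₂.
Selectivity: 1ξ₁ / (1ξ₂) = 7.95 → ξ₁ = 7.95 ξ₂.
Substitute: (1·7.95 + 1) ξ₂ = 565.4 → ξ₂ = 63.18 mol, ξ₁ = 502.3 mol.
Outlet amounts (n = n₀ + Σ ν·ξ):
  E: 744 − 1(502.3) − 1(63.18) = 178.6
  B: 2630 − 1(502.3) − 3(63.18) = 1938
  F: 0 + 1(502.3) = 502.3
  D: 0 + 1(63.18) = 63.18
Total out = 2682 mol; y_B = 1938 / 2682 = 0.7226.

0.723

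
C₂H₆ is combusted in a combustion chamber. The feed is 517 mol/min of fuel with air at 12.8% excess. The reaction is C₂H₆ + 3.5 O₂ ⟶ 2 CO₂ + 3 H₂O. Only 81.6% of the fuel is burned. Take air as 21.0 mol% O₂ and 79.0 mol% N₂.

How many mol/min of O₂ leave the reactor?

Stoichiometric O₂ = 3.5 × 517 = 1810 mol/min; O₂ fed = 1810 × 1.128 = 2041 mol/min.
N₂ fed = 2041 × 79/21 = 7678 mol/min.
Fuel reacted = 0.816 × 517 → ξ = 421.9 mol/min.
Outlet (n = n₀ + ν ξ):
  C₂H₆: 517 − 1(421.9) = 95.13
  O₂: 2041 − 3.5(421.9) = 564.6
  N₂: 7678 (inert)
  CO₂: 0 + 2(421.9) = 843.7
  H₂O: 0 + 3(421.9) = 1266

565 mol/min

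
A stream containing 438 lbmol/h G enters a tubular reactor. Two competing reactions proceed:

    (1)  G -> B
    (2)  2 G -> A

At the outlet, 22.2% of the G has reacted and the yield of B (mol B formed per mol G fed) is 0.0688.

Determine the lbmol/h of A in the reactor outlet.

33.6 lbmol/h

Yield of B: 1ξ₁ / 438 = 0.0688 → ξ₁ = 30.13 lbmol/h.
Conversion of G: 1ξ₁ + 2ξ₂ = 0.222 × 438 = 97.24 → ξ₂ = 33.55 lbmol/h.
Outlet amounts (n = n₀ + Σ ν·ξ):
  G: 438 − 1(30.13) − 2(33.55) = 340.8
  B: 0 + 1(30.13) = 30.13
  A: 0 + 1(33.55) = 33.55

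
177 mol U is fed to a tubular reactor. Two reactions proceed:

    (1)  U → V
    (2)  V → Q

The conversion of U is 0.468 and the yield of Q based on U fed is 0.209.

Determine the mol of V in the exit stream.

Conversion of U: U consumed = 1ξ₁ = 0.468 × 177 → ξ₁ = 82.84 mol.
Yield of Q: 1ξ₂ / 177 = 0.209 → ξ₂ = 36.99 mol.
Outlet amounts (n = n₀ + Σ ν·ξ):
  U: 177 − 1(82.84) = 94.16
  V: 0 + 1(82.84) − 1(36.99) = 45.84
  Q: 0 + 1(36.99) = 36.99

45.8 mol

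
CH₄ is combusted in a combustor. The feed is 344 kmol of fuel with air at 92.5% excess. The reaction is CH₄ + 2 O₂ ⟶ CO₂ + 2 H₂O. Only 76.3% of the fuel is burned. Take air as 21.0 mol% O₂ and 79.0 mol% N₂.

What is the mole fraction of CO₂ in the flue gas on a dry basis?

Stoichiometric O₂ = 2 × 344 = 688 kmol; O₂ fed = 688 × 1.925 = 1324 kmol.
N₂ fed = 1324 × 79/21 = 4982 kmol.
Fuel reacted = 0.763 × 344 → ξ = 262.5 kmol.
Outlet (n = n₀ + ν ξ):
  CH₄: 344 − 1(262.5) = 81.53
  O₂: 1324 − 2(262.5) = 799.5
  N₂: 4982 (inert)
  CO₂: 0 + 1(262.5) = 262.5
  H₂O: 0 + 2(262.5) = 524.9
Dry total = 6126 kmol; y_CO₂ (dry) = 262.5 / 6126 = 0.04285.

0.0428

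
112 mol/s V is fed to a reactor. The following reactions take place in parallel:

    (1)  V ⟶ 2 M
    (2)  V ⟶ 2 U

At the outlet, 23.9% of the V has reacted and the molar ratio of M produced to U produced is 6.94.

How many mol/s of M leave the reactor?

Conversion of V: V consumed = 0.239 × 112 = 26.77 mol/s = 1ξ₁ + 1ξ₂.
Selectivity: 2ξ₁ / (2ξ₂) = 6.94 → ξ₁ = 6.94 ξ₂.
Substitute: (1·6.94 + 1) ξ₂ = 26.77 → ξ₂ = 3.371 mol/s, ξ₁ = 23.4 mol/s.
Outlet amounts (n = n₀ + Σ ν·ξ):
  V: 112 − 1(23.4) − 1(3.371) = 85.23
  M: 0 + 2(23.4) = 46.79
  U: 0 + 2(3.371) = 6.743

46.8 mol/s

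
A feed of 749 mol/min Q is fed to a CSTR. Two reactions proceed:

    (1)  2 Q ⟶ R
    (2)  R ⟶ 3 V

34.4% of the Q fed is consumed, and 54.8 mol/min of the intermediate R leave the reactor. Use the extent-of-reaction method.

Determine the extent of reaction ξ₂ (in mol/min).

ξ₂ = 74 mol/min

Conversion of Q: Q consumed = 2ξ₁ = 0.344 × 749 → ξ₁ = 128.8 mol/min.
R balance: n_R = 0 + 1ξ₁ − 1ξ₂ = 54.8 → ξ₂ = (1·128.8 − 54.8)/1 = 74.03 mol/min.
Outlet amounts (n = n₀ + Σ ν·ξ):
  Q: 749 − 2(128.8) = 491.3
  R: 0 + 1(128.8) − 1(74.03) = 54.8
  V: 0 + 3(74.03) = 222.1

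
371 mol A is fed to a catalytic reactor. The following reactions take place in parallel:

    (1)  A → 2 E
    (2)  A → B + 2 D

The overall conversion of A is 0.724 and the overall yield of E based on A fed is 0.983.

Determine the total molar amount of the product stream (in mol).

Yield of E: 2ξ₁ / 371 = 0.983 → ξ₁ = 182.3 mol.
Conversion of A: 1ξ₁ + 1ξ₂ = 0.724 × 371 = 268.6 → ξ₂ = 86.26 mol.
Outlet amounts (n = n₀ + Σ ν·ξ):
  A: 371 − 1(182.3) − 1(86.26) = 102.4
  E: 0 + 2(182.3) = 364.7
  B: 0 + 1(86.26) = 86.26
  D: 0 + 2(86.26) = 172.5
Total out = 102.4 + 364.7 + 86.26 + 172.5 = 725.9 mol.

726 mol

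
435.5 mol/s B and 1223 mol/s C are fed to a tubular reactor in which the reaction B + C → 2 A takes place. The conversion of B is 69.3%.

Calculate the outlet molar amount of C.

921 mol/s

B reacted = 0.693 × 435.5 = 301.8 mol/s; ν_B = −1, so ξ = 301.8/1 = 301.8 mol/s.
Outlet amounts (n = n₀ + ν ξ):
  B: 435.5 − 1(301.8) = 133.7
  C: 1223 − 1(301.8) = 921.2
  A: 0 + 2(301.8) = 603.6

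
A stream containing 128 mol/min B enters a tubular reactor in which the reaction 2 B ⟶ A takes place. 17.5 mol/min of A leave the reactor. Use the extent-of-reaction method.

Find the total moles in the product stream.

110 mol/min

For A: n = n₀ + 1ξ → 17.5 = 0 + 1ξ, giving ξ = 17.5 mol/min.
Outlet amounts (n = n₀ + ν ξ):
  B: 128 − 2(17.5) = 93
  A: 0 + 1(17.5) = 17.5
Total out = 93 + 17.5 = 110.5 mol/min.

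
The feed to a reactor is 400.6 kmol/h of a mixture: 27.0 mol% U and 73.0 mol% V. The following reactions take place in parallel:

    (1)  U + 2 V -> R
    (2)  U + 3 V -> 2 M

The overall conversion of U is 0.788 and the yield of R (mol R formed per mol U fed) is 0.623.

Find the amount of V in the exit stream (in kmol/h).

104 kmol/h

Yield of R: 1ξ₁ / 108.2 = 0.623 → ξ₁ = 67.38 kmol/h.
Conversion of U: 1ξ₁ + 1ξ₂ = 0.788 × 108.2 = 85.23 → ξ₂ = 17.85 kmol/h.
Outlet amounts (n = n₀ + Σ ν·ξ):
  U: 108.2 − 1(67.38) − 1(17.85) = 22.93
  V: 292.4 − 2(67.38) − 3(17.85) = 104.1
  R: 0 + 1(67.38) = 67.38
  M: 0 + 2(17.85) = 35.69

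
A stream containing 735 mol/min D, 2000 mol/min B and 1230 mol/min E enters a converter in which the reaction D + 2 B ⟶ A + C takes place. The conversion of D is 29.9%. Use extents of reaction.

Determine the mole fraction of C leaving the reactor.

0.0587

D reacted = 0.299 × 735 = 219.8 mol/min; ν_D = −1, so ξ = 219.8/1 = 219.8 mol/min.
Outlet amounts (n = n₀ + ν ξ):
  D: 735 − 1(219.8) = 515.2
  B: 2000 − 2(219.8) = 1560
  A: 0 + 1(219.8) = 219.8
  C: 0 + 1(219.8) = 219.8
  E: 1230 (inert)
Total out = 3745 mol/min; y_C = 219.8 / 3745 = 0.05868.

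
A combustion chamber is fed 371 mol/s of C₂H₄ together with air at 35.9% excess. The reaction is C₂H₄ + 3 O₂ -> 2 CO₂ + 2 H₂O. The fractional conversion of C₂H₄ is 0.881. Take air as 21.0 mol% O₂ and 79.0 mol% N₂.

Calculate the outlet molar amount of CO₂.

654 mol/s

Stoichiometric O₂ = 3 × 371 = 1113 mol/s; O₂ fed = 1113 × 1.359 = 1513 mol/s.
N₂ fed = 1513 × 79/21 = 5690 mol/s.
Fuel reacted = 0.881 × 371 → ξ = 326.9 mol/s.
Outlet (n = n₀ + ν ξ):
  C₂H₄: 371 − 1(326.9) = 44.15
  O₂: 1513 − 3(326.9) = 532
  N₂: 5690 (inert)
  CO₂: 0 + 2(326.9) = 653.7
  H₂O: 0 + 2(326.9) = 653.7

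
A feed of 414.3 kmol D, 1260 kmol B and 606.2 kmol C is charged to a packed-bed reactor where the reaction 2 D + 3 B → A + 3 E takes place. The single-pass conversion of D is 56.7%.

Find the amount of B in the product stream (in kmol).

D reacted = 0.567 × 414.3 = 234.9 kmol; ν_D = −2, so ξ = 234.9/2 = 117.5 kmol.
Outlet amounts (n = n₀ + ν ξ):
  D: 414.3 − 2(117.5) = 179.4
  B: 1260 − 3(117.5) = 907.6
  A: 0 + 1(117.5) = 117.5
  E: 0 + 3(117.5) = 352.4
  C: 606.2 (inert)

908 kmol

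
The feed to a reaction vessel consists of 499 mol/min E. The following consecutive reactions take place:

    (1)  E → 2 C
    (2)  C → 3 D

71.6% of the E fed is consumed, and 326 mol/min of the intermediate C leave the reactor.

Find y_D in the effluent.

Conversion of E: E consumed = 1ξ₁ = 0.716 × 499 → ξ₁ = 357.3 mol/min.
C balance: n_C = 0 + 2ξ₁ − 1ξ₂ = 326 → ξ₂ = (2·357.3 − 326)/1 = 388.6 mol/min.
Outlet amounts (n = n₀ + Σ ν·ξ):
  E: 499 − 1(357.3) = 141.7
  C: 0 + 2(357.3) − 1(388.6) = 326
  D: 0 + 3(388.6) = 1166
Total out = 1633 mol/min; y_D = 1166 / 1633 = 0.7137.

0.714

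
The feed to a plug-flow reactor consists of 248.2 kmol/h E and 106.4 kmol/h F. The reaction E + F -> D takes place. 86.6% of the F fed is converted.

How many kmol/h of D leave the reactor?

F reacted = 0.866 × 106.4 = 92.14 kmol/h; ν_F = −1, so ξ = 92.14/1 = 92.14 kmol/h.
Outlet amounts (n = n₀ + ν ξ):
  E: 248.2 − 1(92.14) = 156.1
  F: 106.4 − 1(92.14) = 14.26
  D: 0 + 1(92.14) = 92.14

92.1 kmol/h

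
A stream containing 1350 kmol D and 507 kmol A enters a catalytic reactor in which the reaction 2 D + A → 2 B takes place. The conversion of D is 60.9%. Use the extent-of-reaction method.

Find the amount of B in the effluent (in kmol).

D reacted = 0.609 × 1350 = 822.1 kmol; ν_D = −2, so ξ = 822.1/2 = 411.1 kmol.
Outlet amounts (n = n₀ + ν ξ):
  D: 1350 − 2(411.1) = 527.9
  A: 507 − 1(411.1) = 95.93
  B: 0 + 2(411.1) = 822.1

822 kmol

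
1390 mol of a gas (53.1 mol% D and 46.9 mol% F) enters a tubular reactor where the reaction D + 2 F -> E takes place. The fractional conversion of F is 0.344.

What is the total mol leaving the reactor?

1170 mol

F reacted = 0.344 × 651.9 = 224.3 mol; ν_F = −2, so ξ = 224.3/2 = 112.1 mol.
Outlet amounts (n = n₀ + ν ξ):
  D: 738.1 − 1(112.1) = 626
  F: 651.9 − 2(112.1) = 427.7
  E: 0 + 1(112.1) = 112.1
Total out = 626 + 427.7 + 112.1 = 1166 mol.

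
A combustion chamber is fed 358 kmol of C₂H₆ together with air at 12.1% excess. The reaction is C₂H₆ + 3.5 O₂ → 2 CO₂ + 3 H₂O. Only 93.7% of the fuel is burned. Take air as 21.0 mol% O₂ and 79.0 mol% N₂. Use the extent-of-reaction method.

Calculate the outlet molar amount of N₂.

Stoichiometric O₂ = 3.5 × 358 = 1253 kmol; O₂ fed = 1253 × 1.121 = 1405 kmol.
N₂ fed = 1405 × 79/21 = 5284 kmol.
Fuel reacted = 0.937 × 358 → ξ = 335.4 kmol.
Outlet (n = n₀ + ν ξ):
  C₂H₆: 358 − 1(335.4) = 22.55
  O₂: 1405 − 3.5(335.4) = 230.6
  N₂: 5284 (inert)
  CO₂: 0 + 2(335.4) = 670.9
  H₂O: 0 + 3(335.4) = 1006

5280 kmol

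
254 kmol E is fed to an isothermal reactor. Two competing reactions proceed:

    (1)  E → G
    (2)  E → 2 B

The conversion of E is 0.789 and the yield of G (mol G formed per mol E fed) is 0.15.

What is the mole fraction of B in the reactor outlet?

Yield of G: 1ξ₁ / 254 = 0.15 → ξ₁ = 38.1 kmol.
Conversion of E: 1ξ₁ + 1ξ₂ = 0.789 × 254 = 200.4 → ξ₂ = 162.3 kmol.
Outlet amounts (n = n₀ + Σ ν·ξ):
  E: 254 − 1(38.1) − 1(162.3) = 53.59
  G: 0 + 1(38.1) = 38.1
  B: 0 + 2(162.3) = 324.6
Total out = 416.3 kmol; y_B = 324.6 / 416.3 = 0.7797.

0.78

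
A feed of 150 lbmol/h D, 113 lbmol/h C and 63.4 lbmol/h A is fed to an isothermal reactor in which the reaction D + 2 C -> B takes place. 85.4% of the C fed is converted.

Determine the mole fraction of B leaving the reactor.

0.21

C reacted = 0.854 × 113 = 96.5 lbmol/h; ν_C = −2, so ξ = 96.5/2 = 48.25 lbmol/h.
Outlet amounts (n = n₀ + ν ξ):
  D: 150 − 1(48.25) = 101.7
  C: 113 − 2(48.25) = 16.5
  B: 0 + 1(48.25) = 48.25
  A: 63.4 (inert)
Total out = 229.9 lbmol/h; y_B = 48.25 / 229.9 = 0.2099.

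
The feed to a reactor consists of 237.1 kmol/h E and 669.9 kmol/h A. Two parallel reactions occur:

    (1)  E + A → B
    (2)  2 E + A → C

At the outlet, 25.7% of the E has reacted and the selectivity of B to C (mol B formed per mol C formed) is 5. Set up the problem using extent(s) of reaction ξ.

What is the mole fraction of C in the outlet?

Conversion of E: E consumed = 0.257 × 237.1 = 60.93 kmol/h = 1ξ₁ + 2ξ₂.
Selectivity: 1ξ₁ / (1ξ₂) = 5 → ξ₁ = 5 ξ₂.
Substitute: (1·5 + 2) ξ₂ = 60.93 → ξ₂ = 8.705 kmol/h, ξ₁ = 43.52 kmol/h.
Outlet amounts (n = n₀ + Σ ν·ξ):
  E: 237.1 − 1(43.52) − 2(8.705) = 176.2
  A: 669.9 − 1(43.52) − 1(8.705) = 617.7
  B: 0 + 1(43.52) = 43.52
  C: 0 + 1(8.705) = 8.705
Total out = 846.1 kmol/h; y_C = 8.705 / 846.1 = 0.01029.

0.0103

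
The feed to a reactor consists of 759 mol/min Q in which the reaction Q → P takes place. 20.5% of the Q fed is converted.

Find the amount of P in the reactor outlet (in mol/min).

156 mol/min

Q reacted = 0.205 × 759 = 155.6 mol/min; ν_Q = −1, so ξ = 155.6/1 = 155.6 mol/min.
Outlet amounts (n = n₀ + ν ξ):
  Q: 759 − 1(155.6) = 603.4
  P: 0 + 1(155.6) = 155.6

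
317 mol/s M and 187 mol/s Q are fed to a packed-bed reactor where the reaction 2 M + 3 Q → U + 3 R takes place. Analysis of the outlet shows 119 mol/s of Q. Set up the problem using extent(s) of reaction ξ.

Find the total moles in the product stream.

For Q: n = n₀ − 3ξ → 119 = 187 − 3ξ, giving ξ = 22.67 mol/s.
Outlet amounts (n = n₀ + ν ξ):
  M: 317 − 2(22.67) = 271.7
  Q: 187 − 3(22.67) = 119
  U: 0 + 1(22.67) = 22.67
  R: 0 + 3(22.67) = 68
Total out = 271.7 + 119 + 22.67 + 68 = 481.3 mol/s.

481 mol/s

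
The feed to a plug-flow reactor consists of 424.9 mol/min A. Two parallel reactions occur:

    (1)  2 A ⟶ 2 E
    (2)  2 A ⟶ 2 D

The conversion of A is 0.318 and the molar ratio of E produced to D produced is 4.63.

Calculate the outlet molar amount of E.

Conversion of A: A consumed = 0.318 × 424.9 = 135.1 mol/min = 2ξ₁ + 2ξ₂.
Selectivity: 2ξ₁ / (2ξ₂) = 4.63 → ξ₁ = 4.63 ξ₂.
Substitute: (2·4.63 + 2) ξ₂ = 135.1 → ξ₂ = 12 mol/min, ξ₁ = 55.56 mol/min.
Outlet amounts (n = n₀ + Σ ν·ξ):
  A: 424.9 − 2(55.56) − 2(12) = 289.8
  E: 0 + 2(55.56) = 111.1
  D: 0 + 2(12) = 24

111 mol/min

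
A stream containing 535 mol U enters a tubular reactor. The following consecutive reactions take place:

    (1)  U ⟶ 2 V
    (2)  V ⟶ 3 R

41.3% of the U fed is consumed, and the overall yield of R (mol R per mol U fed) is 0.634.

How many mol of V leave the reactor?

Conversion of U: U consumed = 1ξ₁ = 0.413 × 535 → ξ₁ = 221 mol.
Yield of R: 3ξ₂ / 535 = 0.634 → ξ₂ = 113.1 mol.
Outlet amounts (n = n₀ + Σ ν·ξ):
  U: 535 − 1(221) = 314
  V: 0 + 2(221) − 1(113.1) = 328.8
  R: 0 + 3(113.1) = 339.2

329 mol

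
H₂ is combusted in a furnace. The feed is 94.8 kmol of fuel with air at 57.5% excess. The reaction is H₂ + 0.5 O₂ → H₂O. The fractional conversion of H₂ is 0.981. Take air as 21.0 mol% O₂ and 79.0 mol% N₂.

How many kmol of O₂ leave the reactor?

Stoichiometric O₂ = 0.5 × 94.8 = 47.4 kmol; O₂ fed = 47.4 × 1.575 = 74.66 kmol.
N₂ fed = 74.66 × 79/21 = 280.8 kmol.
Fuel reacted = 0.981 × 94.8 → ξ = 93 kmol.
Outlet (n = n₀ + ν ξ):
  H₂: 94.8 − 1(93) = 1.801
  O₂: 74.66 − 0.5(93) = 28.16
  N₂: 280.8 (inert)
  H₂O: 0 + 1(93) = 93

28.2 kmol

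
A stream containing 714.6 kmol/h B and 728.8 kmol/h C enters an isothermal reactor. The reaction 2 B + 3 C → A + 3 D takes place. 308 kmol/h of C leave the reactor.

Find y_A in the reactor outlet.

0.108

For C: n = n₀ − 3ξ → 308 = 728.8 − 3ξ, giving ξ = 140.3 kmol/h.
Outlet amounts (n = n₀ + ν ξ):
  B: 714.6 − 2(140.3) = 434.1
  C: 728.8 − 3(140.3) = 308
  A: 0 + 1(140.3) = 140.3
  D: 0 + 3(140.3) = 420.8
Total out = 1303 kmol/h; y_A = 140.3 / 1303 = 0.1076.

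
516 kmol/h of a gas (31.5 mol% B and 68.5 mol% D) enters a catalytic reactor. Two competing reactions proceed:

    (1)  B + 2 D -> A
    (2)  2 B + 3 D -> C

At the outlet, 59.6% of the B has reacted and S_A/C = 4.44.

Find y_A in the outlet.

0.207

Conversion of B: B consumed = 0.596 × 162.5 = 96.87 kmol/h = 1ξ₁ + 2ξ₂.
Selectivity: 1ξ₁ / (1ξ₂) = 4.44 → ξ₁ = 4.44 ξ₂.
Substitute: (1·4.44 + 2) ξ₂ = 96.87 → ξ₂ = 15.04 kmol/h, ξ₁ = 66.79 kmol/h.
Outlet amounts (n = n₀ + Σ ν·ξ):
  B: 162.5 − 1(66.79) − 2(15.04) = 65.67
  D: 353.5 − 2(66.79) − 3(15.04) = 174.8
  A: 0 + 1(66.79) = 66.79
  C: 0 + 1(15.04) = 15.04
Total out = 322.3 kmol/h; y_A = 66.79 / 322.3 = 0.2073.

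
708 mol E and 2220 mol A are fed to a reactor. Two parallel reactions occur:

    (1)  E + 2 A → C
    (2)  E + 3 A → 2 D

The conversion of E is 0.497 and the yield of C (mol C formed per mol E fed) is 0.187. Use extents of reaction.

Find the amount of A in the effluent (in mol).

Yield of C: 1ξ₁ / 708 = 0.187 → ξ₁ = 132.4 mol.
Conversion of E: 1ξ₁ + 1ξ₂ = 0.497 × 708 = 351.9 → ξ₂ = 219.5 mol.
Outlet amounts (n = n₀ + Σ ν·ξ):
  E: 708 − 1(132.4) − 1(219.5) = 356.1
  A: 2220 − 2(132.4) − 3(219.5) = 1297
  C: 0 + 1(132.4) = 132.4
  D: 0 + 2(219.5) = 439

1300 mol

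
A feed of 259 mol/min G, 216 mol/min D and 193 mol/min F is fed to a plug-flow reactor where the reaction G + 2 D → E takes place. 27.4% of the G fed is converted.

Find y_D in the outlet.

0.141

G reacted = 0.274 × 259 = 70.97 mol/min; ν_G = −1, so ξ = 70.97/1 = 70.97 mol/min.
Outlet amounts (n = n₀ + ν ξ):
  G: 259 − 1(70.97) = 188
  D: 216 − 2(70.97) = 74.07
  E: 0 + 1(70.97) = 70.97
  F: 193 (inert)
Total out = 526.1 mol/min; y_D = 74.07 / 526.1 = 0.1408.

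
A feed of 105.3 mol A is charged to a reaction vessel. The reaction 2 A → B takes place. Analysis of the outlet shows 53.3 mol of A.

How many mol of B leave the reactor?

For A: n = n₀ − 2ξ → 53.3 = 105.3 − 2ξ, giving ξ = 26 mol.
Outlet amounts (n = n₀ + ν ξ):
  A: 105.3 − 2(26) = 53.3
  B: 0 + 1(26) = 26

26 mol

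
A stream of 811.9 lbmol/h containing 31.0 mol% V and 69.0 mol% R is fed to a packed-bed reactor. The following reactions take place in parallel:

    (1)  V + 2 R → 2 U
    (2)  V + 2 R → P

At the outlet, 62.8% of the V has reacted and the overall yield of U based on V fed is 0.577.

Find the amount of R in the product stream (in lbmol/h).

Yield of U: 2ξ₁ / 251.7 = 0.577 → ξ₁ = 72.61 lbmol/h.
Conversion of V: 1ξ₁ + 1ξ₂ = 0.628 × 251.7 = 158.1 → ξ₂ = 85.45 lbmol/h.
Outlet amounts (n = n₀ + Σ ν·ξ):
  V: 251.7 − 1(72.61) − 1(85.45) = 93.63
  R: 560.2 − 2(72.61) − 2(85.45) = 244.1
  U: 0 + 2(72.61) = 145.2
  P: 0 + 1(85.45) = 85.45

244 lbmol/h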